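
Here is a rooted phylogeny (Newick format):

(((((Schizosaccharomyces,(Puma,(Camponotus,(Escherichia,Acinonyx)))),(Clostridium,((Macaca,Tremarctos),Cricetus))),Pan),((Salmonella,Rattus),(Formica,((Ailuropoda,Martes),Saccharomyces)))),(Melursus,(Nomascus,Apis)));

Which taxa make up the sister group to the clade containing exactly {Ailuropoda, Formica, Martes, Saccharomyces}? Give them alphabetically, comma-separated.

The clade containing exactly {Ailuropoda, Formica, Martes, Saccharomyces} attaches to the tree at the node subtending ((Salmonella,Rattus),(Formica,((Ailuropoda,Martes),Saccharomyces))).
The other lineage descending from that same node — the sister group — is (Salmonella,Rattus); its 2 tips in alphabetical order are the answer.

Rattus, Salmonella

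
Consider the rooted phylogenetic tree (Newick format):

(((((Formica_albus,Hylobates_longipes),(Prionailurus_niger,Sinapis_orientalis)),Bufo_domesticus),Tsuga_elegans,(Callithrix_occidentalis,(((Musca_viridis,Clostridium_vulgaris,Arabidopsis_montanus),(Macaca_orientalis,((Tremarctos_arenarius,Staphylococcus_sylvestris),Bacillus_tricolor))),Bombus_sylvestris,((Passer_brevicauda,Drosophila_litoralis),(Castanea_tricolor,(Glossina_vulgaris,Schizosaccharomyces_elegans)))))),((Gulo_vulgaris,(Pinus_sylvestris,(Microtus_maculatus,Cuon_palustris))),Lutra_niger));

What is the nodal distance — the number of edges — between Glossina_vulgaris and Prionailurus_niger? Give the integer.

10

The MRCA of Glossina_vulgaris and Prionailurus_niger is the node subtending ((((Formica_albus,Hylobates_longipes),(Prionailurus_niger,Sinapis_orientalis)),Bufo_domesticus),Tsuga_elegans,(Callithrix_occidentalis,(((Musca_viridis,Clostridium_vulgaris,Arabidopsis_montanus),(Macaca_orientalis,((Tremarctos_arenarius,Staphylococcus_sylvestris),Bacillus_tricolor))),Bombus_sylvestris,((Passer_brevicauda,Drosophila_litoralis),(Castanea_tricolor,(Glossina_vulgaris,Schizosaccharomyces_elegans)))))).
From Glossina_vulgaris up to that node: 6 branches. From Prionailurus_niger up to the same node: 4 branches. Total: 6 + 4 = 10.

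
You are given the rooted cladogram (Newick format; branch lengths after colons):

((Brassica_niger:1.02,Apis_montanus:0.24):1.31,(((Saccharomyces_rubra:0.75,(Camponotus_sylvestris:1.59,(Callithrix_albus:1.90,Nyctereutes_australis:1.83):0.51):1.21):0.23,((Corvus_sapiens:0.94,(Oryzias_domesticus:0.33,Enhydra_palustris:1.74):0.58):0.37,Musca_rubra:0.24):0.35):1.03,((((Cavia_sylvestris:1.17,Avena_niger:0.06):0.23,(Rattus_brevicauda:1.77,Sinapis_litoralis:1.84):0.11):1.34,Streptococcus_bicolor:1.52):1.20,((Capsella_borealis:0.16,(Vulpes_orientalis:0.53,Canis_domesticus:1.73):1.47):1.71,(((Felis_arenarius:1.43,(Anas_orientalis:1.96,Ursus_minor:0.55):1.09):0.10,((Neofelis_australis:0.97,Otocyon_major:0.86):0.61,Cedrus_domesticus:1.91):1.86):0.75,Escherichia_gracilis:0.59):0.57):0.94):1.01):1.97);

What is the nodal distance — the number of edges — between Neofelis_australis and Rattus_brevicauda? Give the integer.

10

The MRCA of Neofelis_australis and Rattus_brevicauda is the node subtending ((((Cavia_sylvestris,Avena_niger),(Rattus_brevicauda,Sinapis_litoralis)),Streptococcus_bicolor),((Capsella_borealis,(Vulpes_orientalis,Canis_domesticus)),(((Felis_arenarius,(Anas_orientalis,Ursus_minor)),((Neofelis_australis,Otocyon_major),Cedrus_domesticus)),Escherichia_gracilis))).
From Neofelis_australis up to that node: 6 branches. From Rattus_brevicauda up to the same node: 4 branches. Total: 6 + 4 = 10.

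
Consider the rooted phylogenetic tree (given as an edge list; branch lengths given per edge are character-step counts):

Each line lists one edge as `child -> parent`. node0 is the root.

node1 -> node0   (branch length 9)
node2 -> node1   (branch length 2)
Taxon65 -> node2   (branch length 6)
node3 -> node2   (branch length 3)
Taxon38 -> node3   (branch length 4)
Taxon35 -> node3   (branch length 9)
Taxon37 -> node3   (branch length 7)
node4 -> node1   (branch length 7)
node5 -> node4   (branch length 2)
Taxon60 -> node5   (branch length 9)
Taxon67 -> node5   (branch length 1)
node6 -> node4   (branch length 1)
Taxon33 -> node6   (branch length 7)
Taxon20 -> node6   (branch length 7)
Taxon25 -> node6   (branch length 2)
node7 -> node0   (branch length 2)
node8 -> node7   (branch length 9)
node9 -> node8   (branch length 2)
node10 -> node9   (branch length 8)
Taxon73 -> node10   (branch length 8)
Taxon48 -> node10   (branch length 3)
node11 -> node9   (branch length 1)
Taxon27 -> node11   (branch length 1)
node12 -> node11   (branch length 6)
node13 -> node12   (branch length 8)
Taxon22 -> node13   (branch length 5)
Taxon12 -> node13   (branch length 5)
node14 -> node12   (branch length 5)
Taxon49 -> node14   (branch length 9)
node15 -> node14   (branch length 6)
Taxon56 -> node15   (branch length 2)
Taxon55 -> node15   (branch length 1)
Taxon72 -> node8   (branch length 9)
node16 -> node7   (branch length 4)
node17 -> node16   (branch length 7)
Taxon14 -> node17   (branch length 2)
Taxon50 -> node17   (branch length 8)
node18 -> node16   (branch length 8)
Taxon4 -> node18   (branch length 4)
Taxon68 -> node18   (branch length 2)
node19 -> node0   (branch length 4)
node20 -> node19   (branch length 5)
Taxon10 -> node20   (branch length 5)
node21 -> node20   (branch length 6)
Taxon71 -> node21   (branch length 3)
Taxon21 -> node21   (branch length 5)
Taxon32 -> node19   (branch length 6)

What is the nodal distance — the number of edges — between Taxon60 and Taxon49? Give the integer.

11

The MRCA of Taxon60 and Taxon49 is the root of the tree.
From Taxon60 up to that node: 4 branches. From Taxon49 up to the same node: 7 branches. Total: 4 + 7 = 11.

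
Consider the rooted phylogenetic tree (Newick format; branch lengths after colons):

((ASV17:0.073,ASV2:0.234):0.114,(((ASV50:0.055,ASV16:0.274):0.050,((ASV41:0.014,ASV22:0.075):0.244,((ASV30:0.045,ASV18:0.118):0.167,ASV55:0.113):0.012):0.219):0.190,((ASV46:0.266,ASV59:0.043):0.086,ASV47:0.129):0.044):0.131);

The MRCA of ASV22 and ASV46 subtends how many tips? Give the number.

The MRCA of ASV22 and ASV46 is the node subtending (((ASV50,ASV16),((ASV41,ASV22),((ASV30,ASV18),ASV55))),((ASV46,ASV59),ASV47)).
That clade contains 10 terminal taxa: ASV16, ASV18, ASV22, ASV30, ASV41, ASV46, ASV47, ASV50, ASV55, ASV59.

10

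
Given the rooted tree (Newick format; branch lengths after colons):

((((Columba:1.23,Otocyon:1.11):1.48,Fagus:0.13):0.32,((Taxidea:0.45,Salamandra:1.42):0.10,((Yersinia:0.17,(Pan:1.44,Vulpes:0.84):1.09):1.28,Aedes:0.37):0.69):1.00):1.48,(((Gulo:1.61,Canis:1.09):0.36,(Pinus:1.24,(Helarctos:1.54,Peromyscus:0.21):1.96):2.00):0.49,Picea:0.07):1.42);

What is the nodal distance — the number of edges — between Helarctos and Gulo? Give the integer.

The MRCA of Helarctos and Gulo is the node subtending ((Gulo,Canis),(Pinus,(Helarctos,Peromyscus))).
From Helarctos up to that node: 3 branches. From Gulo up to the same node: 2 branches. Total: 3 + 2 = 5.

5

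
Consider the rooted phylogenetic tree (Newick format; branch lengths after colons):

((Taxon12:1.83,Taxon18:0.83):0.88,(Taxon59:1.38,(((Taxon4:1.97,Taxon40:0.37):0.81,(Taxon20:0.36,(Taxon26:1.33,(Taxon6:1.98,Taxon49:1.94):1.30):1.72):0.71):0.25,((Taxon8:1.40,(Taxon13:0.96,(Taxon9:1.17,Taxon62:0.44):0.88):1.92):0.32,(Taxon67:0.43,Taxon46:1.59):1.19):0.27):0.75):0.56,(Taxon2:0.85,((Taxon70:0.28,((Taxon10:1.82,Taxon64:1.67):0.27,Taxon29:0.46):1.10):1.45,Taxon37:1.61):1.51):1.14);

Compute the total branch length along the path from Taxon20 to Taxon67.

3.21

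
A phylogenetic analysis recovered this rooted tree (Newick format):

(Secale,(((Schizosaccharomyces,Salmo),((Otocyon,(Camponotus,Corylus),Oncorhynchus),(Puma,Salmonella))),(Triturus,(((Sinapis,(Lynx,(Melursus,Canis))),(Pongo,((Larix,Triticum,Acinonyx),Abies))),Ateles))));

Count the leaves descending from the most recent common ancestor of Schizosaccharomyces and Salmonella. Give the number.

8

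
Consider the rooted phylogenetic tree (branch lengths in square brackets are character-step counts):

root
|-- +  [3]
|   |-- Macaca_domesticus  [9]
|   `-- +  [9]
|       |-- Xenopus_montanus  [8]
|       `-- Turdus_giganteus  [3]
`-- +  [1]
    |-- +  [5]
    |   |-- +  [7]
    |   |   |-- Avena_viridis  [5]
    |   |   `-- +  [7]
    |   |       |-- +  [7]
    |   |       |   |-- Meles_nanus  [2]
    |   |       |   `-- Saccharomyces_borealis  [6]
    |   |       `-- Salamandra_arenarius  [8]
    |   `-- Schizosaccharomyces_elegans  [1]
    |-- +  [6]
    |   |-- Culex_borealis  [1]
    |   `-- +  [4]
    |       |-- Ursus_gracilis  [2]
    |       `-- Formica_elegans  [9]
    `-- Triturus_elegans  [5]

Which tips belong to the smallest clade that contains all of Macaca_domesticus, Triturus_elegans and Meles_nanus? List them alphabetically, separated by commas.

Avena_viridis, Culex_borealis, Formica_elegans, Macaca_domesticus, Meles_nanus, Saccharomyces_borealis, Salamandra_arenarius, Schizosaccharomyces_elegans, Triturus_elegans, Turdus_giganteus, Ursus_gracilis, Xenopus_montanus

Tracing Macaca_domesticus: it sits inside (Macaca_domesticus,(Xenopus_montanus,Turdus_giganteus)).
Tracing Triturus_elegans: it sits inside (((Avena_viridis,((Meles_nanus,Saccharomyces_borealis),Salamandra_arenarius)),Schizosaccharomyces_elegans),(Culex_borealis,(Ursus_gracilis,Formica_elegans)),Triturus_elegans).
Tracing Meles_nanus: it sits inside (Meles_nanus,Saccharomyces_borealis).
The smallest clade enclosing all 3 is the whole tree (their MRCA is the root), so the answer is all 12 tips in alphabetical order.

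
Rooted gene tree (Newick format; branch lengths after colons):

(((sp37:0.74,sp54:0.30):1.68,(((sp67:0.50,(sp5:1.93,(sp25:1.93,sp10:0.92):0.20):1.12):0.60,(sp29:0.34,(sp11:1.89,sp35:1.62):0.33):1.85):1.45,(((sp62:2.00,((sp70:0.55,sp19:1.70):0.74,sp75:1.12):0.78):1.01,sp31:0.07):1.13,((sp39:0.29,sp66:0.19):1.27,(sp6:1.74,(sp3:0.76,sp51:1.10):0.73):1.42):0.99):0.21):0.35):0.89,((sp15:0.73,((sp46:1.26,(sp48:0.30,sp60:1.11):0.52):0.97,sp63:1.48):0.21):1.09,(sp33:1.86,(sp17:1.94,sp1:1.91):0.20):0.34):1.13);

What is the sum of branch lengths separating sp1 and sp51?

9.27

The path runs sp1 → … → MRCA → … → sp51; the MRCA is the root of the tree.
Branch lengths along that path: 1.91 + 0.20 + 0.34 + 1.13 + 0.89 + 0.35 + 0.21 + 0.99 + 1.42 + 0.73 + 1.10 = 9.27.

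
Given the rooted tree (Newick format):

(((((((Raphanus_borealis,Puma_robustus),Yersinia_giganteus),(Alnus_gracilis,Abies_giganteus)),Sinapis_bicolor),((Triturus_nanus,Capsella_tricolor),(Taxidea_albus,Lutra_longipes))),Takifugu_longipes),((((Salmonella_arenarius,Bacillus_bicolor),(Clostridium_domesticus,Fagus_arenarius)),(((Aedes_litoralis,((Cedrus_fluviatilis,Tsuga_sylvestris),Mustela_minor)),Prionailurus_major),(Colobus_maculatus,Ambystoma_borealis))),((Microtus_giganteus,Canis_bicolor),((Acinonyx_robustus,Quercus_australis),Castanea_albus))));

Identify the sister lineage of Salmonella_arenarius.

Bacillus_bicolor

Salmonella_arenarius attaches to the tree at the node subtending (Salmonella_arenarius,Bacillus_bicolor).
The other lineage descending from that same node — the sister group — is the single tip Bacillus_bicolor.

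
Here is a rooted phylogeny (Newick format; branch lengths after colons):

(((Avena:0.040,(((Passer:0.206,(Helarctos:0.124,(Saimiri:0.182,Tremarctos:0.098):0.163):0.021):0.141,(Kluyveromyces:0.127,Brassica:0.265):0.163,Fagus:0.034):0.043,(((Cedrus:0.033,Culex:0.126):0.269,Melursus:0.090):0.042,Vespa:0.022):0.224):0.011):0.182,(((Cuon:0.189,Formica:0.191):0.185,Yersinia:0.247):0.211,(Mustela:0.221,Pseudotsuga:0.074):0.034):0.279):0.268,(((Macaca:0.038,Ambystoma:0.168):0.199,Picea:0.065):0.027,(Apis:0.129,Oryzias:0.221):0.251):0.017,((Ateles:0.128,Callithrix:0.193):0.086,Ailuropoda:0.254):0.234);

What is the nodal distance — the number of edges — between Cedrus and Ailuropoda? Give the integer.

9

The MRCA of Cedrus and Ailuropoda is the root of the tree.
From Cedrus up to that node: 7 branches. From Ailuropoda up to the same node: 2 branches. Total: 7 + 2 = 9.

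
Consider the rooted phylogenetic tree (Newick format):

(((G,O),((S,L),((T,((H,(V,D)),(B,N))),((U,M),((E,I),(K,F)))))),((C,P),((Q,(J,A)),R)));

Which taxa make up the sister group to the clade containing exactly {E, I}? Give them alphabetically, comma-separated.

F, K

The clade containing exactly {E, I} attaches to the tree at the node subtending ((E,I),(K,F)).
The other lineage descending from that same node — the sister group — is (K,F); its 2 tips in alphabetical order are the answer.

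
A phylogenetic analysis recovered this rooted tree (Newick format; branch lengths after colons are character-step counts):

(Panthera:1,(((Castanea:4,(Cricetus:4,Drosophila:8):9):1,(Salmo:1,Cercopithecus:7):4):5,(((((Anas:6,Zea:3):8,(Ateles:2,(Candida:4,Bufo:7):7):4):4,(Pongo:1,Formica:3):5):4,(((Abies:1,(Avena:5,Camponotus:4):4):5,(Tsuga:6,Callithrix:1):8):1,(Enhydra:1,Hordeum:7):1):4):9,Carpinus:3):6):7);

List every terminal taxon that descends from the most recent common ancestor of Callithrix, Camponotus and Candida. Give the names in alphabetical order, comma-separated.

Tracing Callithrix: it sits inside (Tsuga,Callithrix).
Tracing Camponotus: it sits inside (Avena,Camponotus).
Tracing Candida: it sits inside (Candida,Bufo).
The smallest clade enclosing all 3 is ((((Anas,Zea),(Ateles,(Candida,Bufo))),(Pongo,Formica)),(((Abies,(Avena,Camponotus)),(Tsuga,Callithrix)),(Enhydra,Hordeum))); the answer is its 14 terminal taxa in alphabetical order.

Abies, Anas, Ateles, Avena, Bufo, Callithrix, Camponotus, Candida, Enhydra, Formica, Hordeum, Pongo, Tsuga, Zea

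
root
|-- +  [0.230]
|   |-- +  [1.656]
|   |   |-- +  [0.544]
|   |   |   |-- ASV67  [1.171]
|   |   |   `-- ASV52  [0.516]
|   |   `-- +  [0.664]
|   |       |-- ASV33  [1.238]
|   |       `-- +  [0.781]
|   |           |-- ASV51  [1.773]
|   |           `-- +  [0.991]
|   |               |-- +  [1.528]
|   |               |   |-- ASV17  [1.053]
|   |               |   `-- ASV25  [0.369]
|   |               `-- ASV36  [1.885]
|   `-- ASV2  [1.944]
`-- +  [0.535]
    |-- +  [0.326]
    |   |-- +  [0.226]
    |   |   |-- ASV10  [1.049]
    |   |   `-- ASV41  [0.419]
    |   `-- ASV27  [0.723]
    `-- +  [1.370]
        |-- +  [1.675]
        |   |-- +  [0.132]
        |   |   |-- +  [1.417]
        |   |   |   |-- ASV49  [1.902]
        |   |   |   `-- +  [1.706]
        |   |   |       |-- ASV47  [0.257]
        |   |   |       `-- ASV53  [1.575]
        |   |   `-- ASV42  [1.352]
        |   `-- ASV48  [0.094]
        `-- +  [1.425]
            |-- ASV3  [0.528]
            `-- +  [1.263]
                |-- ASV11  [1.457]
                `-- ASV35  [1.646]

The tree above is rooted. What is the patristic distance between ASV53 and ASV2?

10.584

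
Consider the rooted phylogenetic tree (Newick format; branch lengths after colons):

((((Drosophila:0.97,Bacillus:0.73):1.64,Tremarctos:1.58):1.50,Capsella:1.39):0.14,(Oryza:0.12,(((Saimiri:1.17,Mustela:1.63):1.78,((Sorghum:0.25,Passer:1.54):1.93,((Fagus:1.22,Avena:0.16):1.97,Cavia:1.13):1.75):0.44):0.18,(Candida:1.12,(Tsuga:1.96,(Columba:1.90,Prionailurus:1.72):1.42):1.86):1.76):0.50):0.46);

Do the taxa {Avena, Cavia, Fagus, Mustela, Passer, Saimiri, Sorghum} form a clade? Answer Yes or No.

Yes

The most recent common ancestor of these taxa subtends ((Saimiri,Mustela),((Sorghum,Passer),((Fagus,Avena),Cavia))).
That clade has exactly 7 tips — every listed taxon and nothing else — so the group is monophyletic.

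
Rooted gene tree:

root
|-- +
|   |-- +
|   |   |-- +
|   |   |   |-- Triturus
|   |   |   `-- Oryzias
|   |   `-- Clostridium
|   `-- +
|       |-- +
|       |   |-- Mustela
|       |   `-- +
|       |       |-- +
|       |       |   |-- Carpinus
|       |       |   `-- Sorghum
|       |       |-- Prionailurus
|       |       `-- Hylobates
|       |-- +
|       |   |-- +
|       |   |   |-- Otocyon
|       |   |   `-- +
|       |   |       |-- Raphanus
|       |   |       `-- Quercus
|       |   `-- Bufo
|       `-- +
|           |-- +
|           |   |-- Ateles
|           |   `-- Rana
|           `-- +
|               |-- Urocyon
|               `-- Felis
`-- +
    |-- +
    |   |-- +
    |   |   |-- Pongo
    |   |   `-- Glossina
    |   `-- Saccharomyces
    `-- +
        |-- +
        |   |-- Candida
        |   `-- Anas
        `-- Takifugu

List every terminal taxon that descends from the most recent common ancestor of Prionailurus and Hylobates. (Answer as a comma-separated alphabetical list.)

Tracing Prionailurus: it sits inside ((Carpinus,Sorghum),Prionailurus,Hylobates).
Tracing Hylobates: it sits inside ((Carpinus,Sorghum),Prionailurus,Hylobates).
The smallest clade enclosing both is ((Carpinus,Sorghum),Prionailurus,Hylobates); the answer is its 4 terminal taxa in alphabetical order.

Carpinus, Hylobates, Prionailurus, Sorghum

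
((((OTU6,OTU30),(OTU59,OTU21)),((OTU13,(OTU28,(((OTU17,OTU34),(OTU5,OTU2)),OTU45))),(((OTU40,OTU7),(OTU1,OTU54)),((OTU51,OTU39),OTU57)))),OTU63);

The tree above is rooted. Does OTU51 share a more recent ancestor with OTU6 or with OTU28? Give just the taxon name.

OTU28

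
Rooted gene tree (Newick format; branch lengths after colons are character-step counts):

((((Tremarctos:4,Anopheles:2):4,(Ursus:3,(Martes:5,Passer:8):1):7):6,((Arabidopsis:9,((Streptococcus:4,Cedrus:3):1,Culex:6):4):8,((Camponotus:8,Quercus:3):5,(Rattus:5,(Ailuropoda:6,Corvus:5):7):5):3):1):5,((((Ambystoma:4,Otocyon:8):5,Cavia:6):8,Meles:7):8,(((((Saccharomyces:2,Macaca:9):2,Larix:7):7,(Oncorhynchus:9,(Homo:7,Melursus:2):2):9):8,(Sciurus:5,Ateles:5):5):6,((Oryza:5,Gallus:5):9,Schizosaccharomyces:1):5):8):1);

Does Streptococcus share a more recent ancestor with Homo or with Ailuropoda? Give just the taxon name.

The MRCA of Streptococcus and Ailuropoda subtends ((Arabidopsis,((Streptococcus,Cedrus),Culex)),((Camponotus,Quercus),(Rattus,(Ailuropoda,Corvus)))) (9 taxa).
The MRCA of Streptococcus and Homo is the root, subtending the entire tree (29 taxa).
The first is nested inside the second, so Streptococcus shares a more recent common ancestor with Ailuropoda.

Ailuropoda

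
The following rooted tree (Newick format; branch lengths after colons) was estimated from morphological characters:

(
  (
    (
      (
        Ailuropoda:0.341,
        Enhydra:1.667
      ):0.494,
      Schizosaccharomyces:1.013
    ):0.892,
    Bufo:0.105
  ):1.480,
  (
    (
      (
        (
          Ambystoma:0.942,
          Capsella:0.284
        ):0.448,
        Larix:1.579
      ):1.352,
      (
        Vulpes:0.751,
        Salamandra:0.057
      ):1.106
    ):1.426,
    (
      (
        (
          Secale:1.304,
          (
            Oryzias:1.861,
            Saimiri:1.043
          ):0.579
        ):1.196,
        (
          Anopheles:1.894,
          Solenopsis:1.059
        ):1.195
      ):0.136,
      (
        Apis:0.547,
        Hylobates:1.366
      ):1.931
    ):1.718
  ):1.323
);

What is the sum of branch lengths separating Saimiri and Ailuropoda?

9.202

The path runs Saimiri → … → MRCA → … → Ailuropoda; the MRCA is the root of the tree.
Branch lengths along that path: 1.043 + 0.579 + 1.196 + 0.136 + 1.718 + 1.323 + 1.480 + 0.892 + 0.494 + 0.341 = 9.202.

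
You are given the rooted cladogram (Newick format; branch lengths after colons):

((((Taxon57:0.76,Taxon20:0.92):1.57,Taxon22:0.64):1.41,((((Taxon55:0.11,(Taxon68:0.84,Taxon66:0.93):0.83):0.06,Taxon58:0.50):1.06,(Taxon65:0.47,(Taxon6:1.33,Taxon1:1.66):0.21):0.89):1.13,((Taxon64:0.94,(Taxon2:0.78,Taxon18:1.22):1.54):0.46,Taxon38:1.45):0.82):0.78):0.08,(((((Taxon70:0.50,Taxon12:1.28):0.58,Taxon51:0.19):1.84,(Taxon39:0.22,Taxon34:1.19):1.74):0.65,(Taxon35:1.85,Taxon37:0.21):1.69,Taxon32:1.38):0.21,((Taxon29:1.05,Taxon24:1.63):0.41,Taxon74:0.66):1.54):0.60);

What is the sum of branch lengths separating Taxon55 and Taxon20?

7.04

The path runs Taxon55 → … → MRCA → … → Taxon20; the MRCA is the node subtending (((Taxon57,Taxon20),Taxon22),((((Taxon55,(Taxon68,Taxon66)),Taxon58),(Taxon65,(Taxon6,Taxon1))),((Taxon64,(Taxon2,Taxon18)),Taxon38))).
Branch lengths along that path: 0.11 + 0.06 + 1.06 + 1.13 + 0.78 + 1.41 + 1.57 + 0.92 = 7.04.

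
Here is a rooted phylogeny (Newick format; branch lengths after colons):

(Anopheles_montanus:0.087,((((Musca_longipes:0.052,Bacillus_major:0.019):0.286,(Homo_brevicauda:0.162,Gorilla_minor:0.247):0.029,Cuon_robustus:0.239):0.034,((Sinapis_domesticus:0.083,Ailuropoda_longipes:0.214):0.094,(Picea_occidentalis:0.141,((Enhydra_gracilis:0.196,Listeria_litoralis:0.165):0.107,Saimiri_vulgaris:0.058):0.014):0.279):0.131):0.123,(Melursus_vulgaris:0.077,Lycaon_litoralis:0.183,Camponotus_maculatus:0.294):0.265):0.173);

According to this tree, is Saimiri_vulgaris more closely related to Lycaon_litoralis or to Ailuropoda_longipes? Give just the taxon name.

The MRCA of Saimiri_vulgaris and Ailuropoda_longipes subtends ((Sinapis_domesticus,Ailuropoda_longipes),(Picea_occidentalis,((Enhydra_gracilis,Listeria_litoralis),Saimiri_vulgaris))) (6 taxa).
The MRCA of Saimiri_vulgaris and Lycaon_litoralis subtends ((((Musca_longipes,Bacillus_major),(Homo_brevicauda,Gorilla_minor),Cuon_robustus),((Sinapis_domesticus,Ailuropoda_longipes),(Picea_occidentalis,((Enhydra_gracilis,Listeria_litoralis),Saimiri_vulgaris)))),(Melursus_vulgaris,Lycaon_litoralis,Camponotus_maculatus)) (14 taxa).
The first is nested inside the second, so Saimiri_vulgaris shares a more recent common ancestor with Ailuropoda_longipes.

Ailuropoda_longipes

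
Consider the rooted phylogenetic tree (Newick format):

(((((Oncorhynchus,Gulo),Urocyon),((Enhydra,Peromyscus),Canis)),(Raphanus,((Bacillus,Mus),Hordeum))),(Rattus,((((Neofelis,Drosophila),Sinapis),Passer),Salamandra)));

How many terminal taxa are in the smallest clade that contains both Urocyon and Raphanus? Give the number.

10

The MRCA of Urocyon and Raphanus is the node subtending ((((Oncorhynchus,Gulo),Urocyon),((Enhydra,Peromyscus),Canis)),(Raphanus,((Bacillus,Mus),Hordeum))).
That clade contains 10 terminal taxa: Bacillus, Canis, Enhydra, Gulo, Hordeum, Mus, Oncorhynchus, Peromyscus, Raphanus, Urocyon.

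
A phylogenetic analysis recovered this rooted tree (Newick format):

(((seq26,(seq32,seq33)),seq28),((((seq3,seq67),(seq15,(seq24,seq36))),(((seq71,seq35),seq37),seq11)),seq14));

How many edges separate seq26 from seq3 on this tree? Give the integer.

The MRCA of seq26 and seq3 is the root of the tree.
From seq26 up to that node: 3 branches. From seq3 up to the same node: 5 branches. Total: 3 + 5 = 8.

8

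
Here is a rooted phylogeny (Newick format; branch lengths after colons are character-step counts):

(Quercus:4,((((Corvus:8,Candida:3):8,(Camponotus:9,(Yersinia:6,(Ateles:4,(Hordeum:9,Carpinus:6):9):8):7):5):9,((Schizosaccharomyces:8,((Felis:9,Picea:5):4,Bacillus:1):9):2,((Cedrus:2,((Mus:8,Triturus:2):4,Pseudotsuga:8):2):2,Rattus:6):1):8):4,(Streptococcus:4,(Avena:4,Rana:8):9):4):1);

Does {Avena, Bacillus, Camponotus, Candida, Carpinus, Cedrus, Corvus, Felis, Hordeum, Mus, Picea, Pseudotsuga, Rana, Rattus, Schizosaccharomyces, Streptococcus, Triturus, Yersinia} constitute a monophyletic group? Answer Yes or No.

The MRCA of the listed taxa subtends ((((Corvus,Candida),(Camponotus,(Yersinia,(Ateles,(Hordeum,Carpinus))))),((Schizosaccharomyces,((Felis,Picea),Bacillus)),((Cedrus,((Mus,Triturus),Pseudotsuga)),Rattus))),(Streptococcus,(Avena,Rana))).
That clade also contains Ateles, which is not in the proposed group, so the group is not monophyletic.

No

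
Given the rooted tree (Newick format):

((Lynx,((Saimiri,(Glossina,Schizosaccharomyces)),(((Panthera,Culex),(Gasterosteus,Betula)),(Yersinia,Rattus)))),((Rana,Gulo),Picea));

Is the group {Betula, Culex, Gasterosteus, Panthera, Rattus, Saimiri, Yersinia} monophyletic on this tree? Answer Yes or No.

The MRCA of the listed taxa subtends ((Saimiri,(Glossina,Schizosaccharomyces)),(((Panthera,Culex),(Gasterosteus,Betula)),(Yersinia,Rattus))).
That clade also contains Glossina, Schizosaccharomyces, which are not in the proposed group, so the group is not monophyletic.

No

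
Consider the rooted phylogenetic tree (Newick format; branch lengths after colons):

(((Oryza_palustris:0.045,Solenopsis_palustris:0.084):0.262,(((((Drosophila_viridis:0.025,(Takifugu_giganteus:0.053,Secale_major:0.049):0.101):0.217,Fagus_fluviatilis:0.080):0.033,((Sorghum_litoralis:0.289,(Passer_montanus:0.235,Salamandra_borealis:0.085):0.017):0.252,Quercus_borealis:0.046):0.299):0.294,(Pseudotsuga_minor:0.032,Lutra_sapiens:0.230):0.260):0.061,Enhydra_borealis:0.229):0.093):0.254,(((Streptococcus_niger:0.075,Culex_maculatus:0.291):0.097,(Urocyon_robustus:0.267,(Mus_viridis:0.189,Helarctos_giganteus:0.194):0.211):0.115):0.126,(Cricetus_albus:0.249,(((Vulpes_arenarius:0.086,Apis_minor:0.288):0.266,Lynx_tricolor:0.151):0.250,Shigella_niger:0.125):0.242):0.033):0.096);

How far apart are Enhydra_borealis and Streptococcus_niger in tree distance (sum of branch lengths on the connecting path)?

0.970

The path runs Enhydra_borealis → … → MRCA → … → Streptococcus_niger; the MRCA is the root of the tree.
Branch lengths along that path: 0.229 + 0.093 + 0.254 + 0.096 + 0.126 + 0.097 + 0.075 = 0.970.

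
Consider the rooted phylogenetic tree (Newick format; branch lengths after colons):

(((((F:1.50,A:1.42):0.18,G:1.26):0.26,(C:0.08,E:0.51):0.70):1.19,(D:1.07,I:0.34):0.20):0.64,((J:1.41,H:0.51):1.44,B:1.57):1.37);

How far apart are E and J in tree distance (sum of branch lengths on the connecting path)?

The path runs E → … → MRCA → … → J; the MRCA is the root of the tree.
Branch lengths along that path: 0.51 + 0.70 + 1.19 + 0.64 + 1.37 + 1.44 + 1.41 = 7.26.

7.26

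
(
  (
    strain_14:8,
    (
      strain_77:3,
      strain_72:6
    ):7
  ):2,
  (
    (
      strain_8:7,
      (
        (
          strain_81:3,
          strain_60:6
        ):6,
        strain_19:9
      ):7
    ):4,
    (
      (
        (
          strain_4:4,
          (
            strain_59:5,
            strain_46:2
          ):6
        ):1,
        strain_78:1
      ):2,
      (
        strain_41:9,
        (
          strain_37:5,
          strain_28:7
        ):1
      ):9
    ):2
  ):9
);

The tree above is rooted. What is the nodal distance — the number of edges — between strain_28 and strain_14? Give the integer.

7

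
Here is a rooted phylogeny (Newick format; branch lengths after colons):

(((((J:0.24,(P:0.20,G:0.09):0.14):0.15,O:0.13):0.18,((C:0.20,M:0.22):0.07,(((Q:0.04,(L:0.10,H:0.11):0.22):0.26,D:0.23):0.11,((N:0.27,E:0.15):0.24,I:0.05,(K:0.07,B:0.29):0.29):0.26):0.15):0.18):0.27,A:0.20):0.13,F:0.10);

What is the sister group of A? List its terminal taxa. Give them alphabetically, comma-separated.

B, C, D, E, G, H, I, J, K, L, M, N, O, P, Q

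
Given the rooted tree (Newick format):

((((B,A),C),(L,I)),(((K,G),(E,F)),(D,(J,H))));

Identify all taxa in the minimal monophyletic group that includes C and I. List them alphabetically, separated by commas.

Tracing C: it sits inside ((B,A),C).
Tracing I: it sits inside (L,I).
The smallest clade enclosing both is (((B,A),C),(L,I)); the answer is its 5 terminal taxa in alphabetical order.

A, B, C, I, L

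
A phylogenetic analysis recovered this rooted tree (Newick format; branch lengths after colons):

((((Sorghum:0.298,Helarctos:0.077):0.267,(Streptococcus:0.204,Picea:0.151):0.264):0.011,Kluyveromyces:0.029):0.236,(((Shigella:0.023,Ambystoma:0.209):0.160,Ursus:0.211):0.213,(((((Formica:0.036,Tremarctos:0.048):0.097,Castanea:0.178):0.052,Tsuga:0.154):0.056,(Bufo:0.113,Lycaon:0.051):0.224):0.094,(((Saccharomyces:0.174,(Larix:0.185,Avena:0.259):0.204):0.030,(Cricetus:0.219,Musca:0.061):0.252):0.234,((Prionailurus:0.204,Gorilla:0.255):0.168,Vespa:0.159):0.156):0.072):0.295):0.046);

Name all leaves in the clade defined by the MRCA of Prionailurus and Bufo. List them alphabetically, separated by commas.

Avena, Bufo, Castanea, Cricetus, Formica, Gorilla, Larix, Lycaon, Musca, Prionailurus, Saccharomyces, Tremarctos, Tsuga, Vespa

Tracing Prionailurus: it sits inside (Prionailurus,Gorilla).
Tracing Bufo: it sits inside (Bufo,Lycaon).
The smallest clade enclosing both is (((((Formica,Tremarctos),Castanea),Tsuga),(Bufo,Lycaon)),(((Saccharomyces,(Larix,Avena)),(Cricetus,Musca)),((Prionailurus,Gorilla),Vespa))); the answer is its 14 terminal taxa in alphabetical order.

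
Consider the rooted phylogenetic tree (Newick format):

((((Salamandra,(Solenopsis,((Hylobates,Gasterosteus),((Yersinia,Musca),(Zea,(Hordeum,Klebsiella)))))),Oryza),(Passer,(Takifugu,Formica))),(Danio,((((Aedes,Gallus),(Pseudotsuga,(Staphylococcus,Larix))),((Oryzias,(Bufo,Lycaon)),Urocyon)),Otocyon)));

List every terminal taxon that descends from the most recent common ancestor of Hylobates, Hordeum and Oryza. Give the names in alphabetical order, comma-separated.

Gasterosteus, Hordeum, Hylobates, Klebsiella, Musca, Oryza, Salamandra, Solenopsis, Yersinia, Zea

Tracing Hylobates: it sits inside (Hylobates,Gasterosteus).
Tracing Hordeum: it sits inside (Hordeum,Klebsiella).
Tracing Oryza: it sits inside ((Salamandra,(Solenopsis,((Hylobates,Gasterosteus),((Yersinia,Musca),(Zea,(Hordeum,Klebsiella)))))),Oryza).
The smallest clade enclosing all 3 is ((Salamandra,(Solenopsis,((Hylobates,Gasterosteus),((Yersinia,Musca),(Zea,(Hordeum,Klebsiella)))))),Oryza); the answer is its 10 terminal taxa in alphabetical order.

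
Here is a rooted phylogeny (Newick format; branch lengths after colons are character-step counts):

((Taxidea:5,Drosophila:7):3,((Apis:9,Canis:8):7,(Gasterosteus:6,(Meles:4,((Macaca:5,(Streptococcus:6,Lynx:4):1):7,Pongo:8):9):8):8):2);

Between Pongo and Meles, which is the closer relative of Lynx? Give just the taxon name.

Pongo

The MRCA of Lynx and Pongo subtends ((Macaca,(Streptococcus,Lynx)),Pongo) (4 taxa).
The MRCA of Lynx and Meles subtends (Meles,((Macaca,(Streptococcus,Lynx)),Pongo)) (5 taxa).
The first is nested inside the second, so Lynx shares a more recent common ancestor with Pongo.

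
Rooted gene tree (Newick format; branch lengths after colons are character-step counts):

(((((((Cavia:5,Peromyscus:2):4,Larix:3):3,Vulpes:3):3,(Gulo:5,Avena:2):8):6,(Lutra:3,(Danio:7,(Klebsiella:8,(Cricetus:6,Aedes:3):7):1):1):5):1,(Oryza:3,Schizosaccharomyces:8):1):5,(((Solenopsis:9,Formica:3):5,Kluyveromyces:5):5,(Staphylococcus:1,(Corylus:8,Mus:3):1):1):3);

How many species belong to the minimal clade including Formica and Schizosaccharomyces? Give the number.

19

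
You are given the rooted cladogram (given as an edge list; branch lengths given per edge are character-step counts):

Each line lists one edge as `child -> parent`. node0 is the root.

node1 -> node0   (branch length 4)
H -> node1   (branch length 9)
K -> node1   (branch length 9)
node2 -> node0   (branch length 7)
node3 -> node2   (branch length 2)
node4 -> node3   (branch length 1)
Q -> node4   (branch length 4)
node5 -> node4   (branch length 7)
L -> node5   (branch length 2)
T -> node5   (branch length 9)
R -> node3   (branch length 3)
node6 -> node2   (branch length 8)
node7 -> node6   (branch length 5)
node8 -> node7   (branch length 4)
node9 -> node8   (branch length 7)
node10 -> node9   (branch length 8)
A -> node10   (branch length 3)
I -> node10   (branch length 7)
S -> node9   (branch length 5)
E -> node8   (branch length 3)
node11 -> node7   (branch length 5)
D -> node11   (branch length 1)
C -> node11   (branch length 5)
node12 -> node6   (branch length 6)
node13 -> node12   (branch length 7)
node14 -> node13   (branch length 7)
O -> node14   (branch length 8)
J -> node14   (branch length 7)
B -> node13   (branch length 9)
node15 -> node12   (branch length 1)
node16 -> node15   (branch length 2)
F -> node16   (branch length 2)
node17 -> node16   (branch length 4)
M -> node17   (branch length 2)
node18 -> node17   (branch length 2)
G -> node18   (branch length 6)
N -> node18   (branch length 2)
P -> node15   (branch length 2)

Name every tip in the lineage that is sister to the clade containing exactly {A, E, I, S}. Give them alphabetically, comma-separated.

C, D

The clade containing exactly {A, E, I, S} attaches to the tree at the node subtending ((((A,I),S),E),(D,C)).
The other lineage descending from that same node — the sister group — is (D,C); its 2 tips in alphabetical order are the answer.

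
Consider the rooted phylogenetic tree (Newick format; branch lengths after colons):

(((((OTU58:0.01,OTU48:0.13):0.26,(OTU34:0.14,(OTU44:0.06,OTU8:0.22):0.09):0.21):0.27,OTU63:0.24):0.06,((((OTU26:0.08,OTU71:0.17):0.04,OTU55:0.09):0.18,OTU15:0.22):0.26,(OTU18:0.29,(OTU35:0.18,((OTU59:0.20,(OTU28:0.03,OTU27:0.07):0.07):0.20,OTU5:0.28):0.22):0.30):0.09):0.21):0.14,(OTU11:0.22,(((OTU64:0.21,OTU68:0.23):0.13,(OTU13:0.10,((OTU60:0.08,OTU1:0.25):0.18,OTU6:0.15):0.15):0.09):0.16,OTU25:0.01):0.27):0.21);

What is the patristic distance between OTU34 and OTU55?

The path runs OTU34 → … → MRCA → … → OTU55; the MRCA is the node subtending ((((OTU58,OTU48),(OTU34,(OTU44,OTU8))),OTU63),((((OTU26,OTU71),OTU55),OTU15),(OTU18,(OTU35,((OTU59,(OTU28,OTU27)),OTU5))))).
Branch lengths along that path: 0.14 + 0.21 + 0.27 + 0.06 + 0.21 + 0.26 + 0.18 + 0.09 = 1.42.

1.42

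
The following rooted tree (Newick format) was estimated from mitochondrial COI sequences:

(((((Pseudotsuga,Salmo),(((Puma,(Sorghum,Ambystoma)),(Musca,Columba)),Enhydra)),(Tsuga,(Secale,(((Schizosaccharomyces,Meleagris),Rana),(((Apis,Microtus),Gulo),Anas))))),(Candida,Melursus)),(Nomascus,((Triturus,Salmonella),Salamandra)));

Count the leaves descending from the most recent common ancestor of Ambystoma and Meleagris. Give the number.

The MRCA of Ambystoma and Meleagris is the node subtending (((Pseudotsuga,Salmo),(((Puma,(Sorghum,Ambystoma)),(Musca,Columba)),Enhydra)),(Tsuga,(Secale,(((Schizosaccharomyces,Meleagris),Rana),(((Apis,Microtus),Gulo),Anas))))).
That clade contains 17 terminal taxa: Ambystoma, Anas, Apis, Columba, Enhydra, Gulo, Meleagris, Microtus, Musca, Pseudotsuga, Puma, Rana, Salmo, Schizosaccharomyces, Secale, Sorghum, Tsuga.

17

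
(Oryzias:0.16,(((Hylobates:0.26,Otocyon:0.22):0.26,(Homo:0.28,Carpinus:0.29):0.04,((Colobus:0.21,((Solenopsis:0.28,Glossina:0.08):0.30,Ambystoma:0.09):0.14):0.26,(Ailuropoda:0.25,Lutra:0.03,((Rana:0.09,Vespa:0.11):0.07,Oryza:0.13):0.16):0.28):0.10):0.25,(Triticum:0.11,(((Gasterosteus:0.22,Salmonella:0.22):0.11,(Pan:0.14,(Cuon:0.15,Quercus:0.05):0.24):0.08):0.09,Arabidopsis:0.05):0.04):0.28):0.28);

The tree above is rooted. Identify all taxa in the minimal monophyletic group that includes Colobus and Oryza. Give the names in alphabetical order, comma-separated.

Ailuropoda, Ambystoma, Colobus, Glossina, Lutra, Oryza, Rana, Solenopsis, Vespa

Tracing Colobus: it sits inside (Colobus,((Solenopsis,Glossina),Ambystoma)).
Tracing Oryza: it sits inside ((Rana,Vespa),Oryza).
The smallest clade enclosing both is ((Colobus,((Solenopsis,Glossina),Ambystoma)),(Ailuropoda,Lutra,((Rana,Vespa),Oryza))); the answer is its 9 terminal taxa in alphabetical order.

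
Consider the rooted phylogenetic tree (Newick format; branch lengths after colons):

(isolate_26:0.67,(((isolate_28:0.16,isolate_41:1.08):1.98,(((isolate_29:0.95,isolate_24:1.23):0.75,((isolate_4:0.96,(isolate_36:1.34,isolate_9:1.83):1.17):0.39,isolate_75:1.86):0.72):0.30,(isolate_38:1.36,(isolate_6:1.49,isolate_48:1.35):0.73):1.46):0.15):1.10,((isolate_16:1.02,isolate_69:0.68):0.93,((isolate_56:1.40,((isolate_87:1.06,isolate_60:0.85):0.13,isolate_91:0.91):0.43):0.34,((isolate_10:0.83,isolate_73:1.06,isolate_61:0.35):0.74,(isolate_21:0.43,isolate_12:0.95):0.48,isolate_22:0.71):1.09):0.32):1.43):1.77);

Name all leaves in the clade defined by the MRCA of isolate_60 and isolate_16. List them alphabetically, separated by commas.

isolate_10, isolate_12, isolate_16, isolate_21, isolate_22, isolate_56, isolate_60, isolate_61, isolate_69, isolate_73, isolate_87, isolate_91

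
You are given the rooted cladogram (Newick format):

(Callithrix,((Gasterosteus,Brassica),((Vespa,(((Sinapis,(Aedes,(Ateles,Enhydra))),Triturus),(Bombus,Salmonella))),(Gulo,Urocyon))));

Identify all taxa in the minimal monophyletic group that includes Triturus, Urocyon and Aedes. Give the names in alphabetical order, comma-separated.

Aedes, Ateles, Bombus, Enhydra, Gulo, Salmonella, Sinapis, Triturus, Urocyon, Vespa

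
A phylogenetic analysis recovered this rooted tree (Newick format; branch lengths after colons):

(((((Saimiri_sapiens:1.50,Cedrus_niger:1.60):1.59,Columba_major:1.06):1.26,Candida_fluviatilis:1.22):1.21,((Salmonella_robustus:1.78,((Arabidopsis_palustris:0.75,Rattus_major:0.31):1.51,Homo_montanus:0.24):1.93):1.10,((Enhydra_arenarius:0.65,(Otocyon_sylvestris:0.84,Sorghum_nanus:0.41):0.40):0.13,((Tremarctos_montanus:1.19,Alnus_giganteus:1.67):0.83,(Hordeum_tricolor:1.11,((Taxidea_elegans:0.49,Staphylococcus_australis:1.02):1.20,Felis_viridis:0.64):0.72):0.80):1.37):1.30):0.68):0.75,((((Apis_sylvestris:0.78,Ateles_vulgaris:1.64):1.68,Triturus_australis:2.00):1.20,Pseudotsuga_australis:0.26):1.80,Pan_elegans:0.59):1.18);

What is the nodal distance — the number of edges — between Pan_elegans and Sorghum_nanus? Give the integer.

8

The MRCA of Pan_elegans and Sorghum_nanus is the root of the tree.
From Pan_elegans up to that node: 2 branches. From Sorghum_nanus up to the same node: 6 branches. Total: 2 + 6 = 8.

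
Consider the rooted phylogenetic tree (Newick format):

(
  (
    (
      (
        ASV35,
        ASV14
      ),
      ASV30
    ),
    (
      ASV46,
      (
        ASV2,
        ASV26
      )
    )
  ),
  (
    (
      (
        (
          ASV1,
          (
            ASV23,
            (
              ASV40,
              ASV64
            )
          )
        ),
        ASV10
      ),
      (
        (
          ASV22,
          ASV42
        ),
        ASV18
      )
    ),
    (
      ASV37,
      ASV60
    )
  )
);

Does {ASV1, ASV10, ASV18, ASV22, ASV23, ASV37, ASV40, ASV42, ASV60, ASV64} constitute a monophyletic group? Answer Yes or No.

The most recent common ancestor of these taxa subtends ((((ASV1,(ASV23,(ASV40,ASV64))),ASV10),((ASV22,ASV42),ASV18)),(ASV37,ASV60)).
That clade has exactly 10 tips — every listed taxon and nothing else — so the group is monophyletic.

Yes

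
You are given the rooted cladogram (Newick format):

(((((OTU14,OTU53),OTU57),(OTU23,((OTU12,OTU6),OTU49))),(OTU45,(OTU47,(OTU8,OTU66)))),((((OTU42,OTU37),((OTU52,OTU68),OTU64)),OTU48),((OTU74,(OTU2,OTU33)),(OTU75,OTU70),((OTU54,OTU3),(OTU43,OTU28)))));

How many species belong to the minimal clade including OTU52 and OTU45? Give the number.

The MRCA of OTU52 and OTU45 is the root, so the clade is the entire tree.
That clade contains 26 terminal taxa: OTU12, OTU14, OTU2, OTU23, OTU28, OTU3, OTU33, OTU37, OTU42, OTU43, OTU45, OTU47, OTU48, OTU49, OTU52, OTU53, OTU54, OTU57, OTU6, OTU64, OTU66, OTU68, OTU70, OTU74, OTU75, OTU8.

26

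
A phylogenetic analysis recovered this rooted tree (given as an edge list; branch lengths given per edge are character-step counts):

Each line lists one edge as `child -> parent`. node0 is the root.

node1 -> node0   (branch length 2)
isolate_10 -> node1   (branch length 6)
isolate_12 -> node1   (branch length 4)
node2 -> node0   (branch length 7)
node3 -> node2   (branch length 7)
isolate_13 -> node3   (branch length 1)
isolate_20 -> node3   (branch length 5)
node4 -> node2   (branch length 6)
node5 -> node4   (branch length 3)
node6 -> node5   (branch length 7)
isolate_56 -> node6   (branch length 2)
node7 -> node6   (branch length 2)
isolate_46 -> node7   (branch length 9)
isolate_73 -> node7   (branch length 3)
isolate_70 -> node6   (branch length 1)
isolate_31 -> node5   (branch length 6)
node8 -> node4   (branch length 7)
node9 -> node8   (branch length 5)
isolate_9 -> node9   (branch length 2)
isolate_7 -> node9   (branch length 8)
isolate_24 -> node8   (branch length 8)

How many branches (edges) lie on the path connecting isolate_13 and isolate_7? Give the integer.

The MRCA of isolate_13 and isolate_7 is the node subtending ((isolate_13,isolate_20),(((isolate_56,(isolate_46,isolate_73),isolate_70),isolate_31),((isolate_9,isolate_7),isolate_24))).
From isolate_13 up to that node: 2 branches. From isolate_7 up to the same node: 4 branches. Total: 2 + 4 = 6.

6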